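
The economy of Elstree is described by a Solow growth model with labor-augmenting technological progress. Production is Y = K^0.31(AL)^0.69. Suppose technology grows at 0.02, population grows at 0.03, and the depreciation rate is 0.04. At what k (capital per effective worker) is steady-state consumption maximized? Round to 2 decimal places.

n + g + δ = 0.03 + 0.02 + 0.04 = 0.09.
Setting f'(k) = n+g+δ gives 0.31·k^(0.31−1) = 0.09, hence k_gold = (0.31/0.09)^(1/0.69) ≈ 6.0039.

k_gold ≈ 6.00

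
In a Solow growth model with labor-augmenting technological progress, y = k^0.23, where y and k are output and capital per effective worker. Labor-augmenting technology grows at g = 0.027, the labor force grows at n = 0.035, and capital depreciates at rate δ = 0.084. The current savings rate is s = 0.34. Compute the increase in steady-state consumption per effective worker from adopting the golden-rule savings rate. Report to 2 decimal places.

Break-even investment rate: n + g + δ = 0.035 + 0.027 + 0.084 = 0.146.
Current steady state (s = 0.34): k* = (0.34/0.146)^(1/0.77) ≈ 2.9977, y* = 2.9977^0.23 ≈ 1.2872, c* = (1−0.34)·1.2872 ≈ 0.8496.
Golden rule sets MPK = n+g+δ: 0.23·k^(0.23−1) = 0.146, so k_gold = (0.23/0.146)^(1/0.77) ≈ 1.8044.
y_gold = 1.8044^0.23 ≈ 1.1454, c_gold = y_gold − 0.146·k_gold ≈ 0.8820.
Gain: Δc = 0.8820 − 0.8496 ≈ 0.0324.

Δc ≈ 0.03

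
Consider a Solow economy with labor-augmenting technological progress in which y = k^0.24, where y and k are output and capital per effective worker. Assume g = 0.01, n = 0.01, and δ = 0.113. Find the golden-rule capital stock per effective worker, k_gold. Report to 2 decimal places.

k_gold ≈ 2.17

n + g + δ = 0.01 + 0.01 + 0.113 = 0.133.
At the golden rule the marginal product of capital equals n+g+δ: 0.24·k^(0.24−1) = 0.133. Solving, k_gold = (0.24/0.133)^(1/0.76) ≈ 2.1743.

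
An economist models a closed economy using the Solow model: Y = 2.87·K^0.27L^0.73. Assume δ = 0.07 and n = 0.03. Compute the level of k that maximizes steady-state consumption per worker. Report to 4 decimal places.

Break-even investment rate: n + δ = 0.03 + 0.07 = 0.1.
At the golden rule the marginal product of capital equals n+δ: 0.27·2.87·k^(0.27−1) = 0.1. Solving, k_gold = (0.27·2.87/0.1)^(1/0.73) ≈ 16.5251.

k_gold ≈ 16.5251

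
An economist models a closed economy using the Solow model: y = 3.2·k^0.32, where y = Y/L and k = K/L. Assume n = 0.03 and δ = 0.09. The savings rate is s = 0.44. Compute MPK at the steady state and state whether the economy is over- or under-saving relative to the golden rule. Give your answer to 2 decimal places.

Break-even investment rate: n + δ = 0.03 + 0.09 = 0.12.
Steady-state k*: s·A·k^0.32 = 0.12·k gives k* = (0.44·3.2/0.12)^(1/0.68) ≈ 37.3834.
MPK = 0.32·3.2·37.3834^(-0.68) ≈ 0.0873.
MPK < n+δ = 0.12, so the economy is dynamically inefficient (over-saving).

over-saving; MPK ≈ 0.09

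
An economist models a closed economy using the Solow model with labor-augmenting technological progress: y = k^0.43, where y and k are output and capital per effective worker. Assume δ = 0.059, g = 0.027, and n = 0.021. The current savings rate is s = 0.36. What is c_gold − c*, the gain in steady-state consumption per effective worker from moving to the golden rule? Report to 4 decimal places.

Δc ≈ 0.0294

n + g + δ = 0.021 + 0.027 + 0.059 = 0.107.
Current steady state (s = 0.36): k* = (0.36/0.107)^(1/0.57) ≈ 8.4027, y* = 8.4027^0.43 ≈ 2.4975, c* = (1−0.36)·2.4975 ≈ 1.5984.
Maximizing c = f(k) − (n+g+δ)·k gives f'(k) = n+g+δ, i.e. 0.43·k^(0.43−1) = 0.107, so k_gold = (0.43/0.107)^(1/0.57) ≈ 11.4762.
y_gold = 11.4762^0.43 ≈ 2.8557, c_gold = y_gold − 0.107·k_gold ≈ 1.6278.
Gain: Δc = 1.6278 − 1.5984 ≈ 0.0294.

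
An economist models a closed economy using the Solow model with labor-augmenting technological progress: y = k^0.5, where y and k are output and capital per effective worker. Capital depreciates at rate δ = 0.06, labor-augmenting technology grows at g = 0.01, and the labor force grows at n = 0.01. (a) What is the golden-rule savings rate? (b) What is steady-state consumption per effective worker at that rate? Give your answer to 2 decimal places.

(a) s_gold = 0.50; (b) c_gold ≈ 3.12

n + g + δ = 0.01 + 0.01 + 0.06 = 0.08.
For Cobb-Douglas, s_gold equals capital's share: s_gold = 0.5.
Golden rule sets MPK = n+g+δ: 0.5·k^(0.5−1) = 0.08, so k_gold = (0.5/0.08)^(1/0.5) ≈ 39.0625.
y_gold = 39.0625^0.5 ≈ 6.2500; c_gold = (1−0.5)·y_gold ≈ 3.1250.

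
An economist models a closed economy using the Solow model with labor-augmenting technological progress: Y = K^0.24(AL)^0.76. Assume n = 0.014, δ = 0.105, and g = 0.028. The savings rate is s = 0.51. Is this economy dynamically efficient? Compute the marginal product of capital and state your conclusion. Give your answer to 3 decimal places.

dynamically inefficient; MPK ≈ 0.069

Break-even investment rate: n + g + δ = 0.014 + 0.028 + 0.105 = 0.147.
Steady-state k*: s·k^0.24 = 0.147·k gives k* = (0.51/0.147)^(1/0.76) ≈ 5.1388.
MPK = 0.24·5.1388^(-0.76) ≈ 0.0692.
MPK < n+g+δ = 0.147, so the economy is dynamically inefficient (over-saving).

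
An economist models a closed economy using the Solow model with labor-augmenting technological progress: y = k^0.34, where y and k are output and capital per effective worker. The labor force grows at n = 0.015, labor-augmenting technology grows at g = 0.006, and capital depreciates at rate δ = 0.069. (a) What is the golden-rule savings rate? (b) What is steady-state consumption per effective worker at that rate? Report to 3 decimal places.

Capital per effective worker breaks even when investment replaces (n + g + δ)·k; here n + g + δ = 0.09.
For Cobb-Douglas, s_gold equals capital's share: s_gold = 0.34.
At the golden rule the marginal product of capital equals n+g+δ: 0.34·k^(0.34−1) = 0.09. Solving, k_gold = (0.34/0.09)^(1/0.66) ≈ 7.4920.
y_gold = 7.4920^0.34 ≈ 1.9832; c_gold = (1−0.34)·y_gold ≈ 1.3089.

(a) s_gold = 0.340; (b) c_gold ≈ 1.309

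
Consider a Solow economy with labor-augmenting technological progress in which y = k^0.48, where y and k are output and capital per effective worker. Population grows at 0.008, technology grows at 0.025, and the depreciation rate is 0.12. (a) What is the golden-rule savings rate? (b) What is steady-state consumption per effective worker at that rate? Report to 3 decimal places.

(a) s_gold = 0.480; (b) c_gold ≈ 1.494

Capital per effective worker breaks even when investment replaces (n + g + δ)·k; here n + g + δ = 0.153.
For Cobb-Douglas, s_gold equals capital's share: s_gold = 0.48.
At the golden rule the marginal product of capital equals n+g+δ: 0.48·k^(0.48−1) = 0.153. Solving, k_gold = (0.48/0.153)^(1/0.52) ≈ 9.0137.
y_gold = 9.0137^0.48 ≈ 2.8731; c_gold = (1−0.48)·y_gold ≈ 1.4940.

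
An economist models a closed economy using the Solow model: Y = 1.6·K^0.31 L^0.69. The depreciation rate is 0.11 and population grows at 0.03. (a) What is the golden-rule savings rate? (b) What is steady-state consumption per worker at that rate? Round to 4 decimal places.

n + δ = 0.03 + 0.11 = 0.14.
For Cobb-Douglas, s_gold equals capital's share: s_gold = 0.31.
Maximizing c = f(k) − (n+δ)·k gives f'(k) = n+δ, i.e. 0.31·1.6·k^(0.31−1) = 0.14, so k_gold = (0.31·1.6/0.14)^(1/0.69) ≈ 6.2541.
y_gold = 1.6·6.2541^0.31 ≈ 2.8244; c_gold = (1−0.31)·y_gold ≈ 1.9489.

(a) s_gold = 0.3100; (b) c_gold ≈ 1.9489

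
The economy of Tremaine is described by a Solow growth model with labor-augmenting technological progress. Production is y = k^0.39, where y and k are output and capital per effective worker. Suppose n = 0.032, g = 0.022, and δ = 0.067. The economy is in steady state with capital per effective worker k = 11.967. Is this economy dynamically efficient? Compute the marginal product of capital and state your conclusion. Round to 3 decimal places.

dynamically inefficient; MPK ≈ 0.086

Break-even investment rate: n + g + δ = 0.032 + 0.022 + 0.067 = 0.121.
MPK = 0.39·k^(0.39−1) = 0.39·11.967^(-0.61) ≈ 0.0858.
MPK < 0.121, so the economy is dynamically inefficient (over-saving).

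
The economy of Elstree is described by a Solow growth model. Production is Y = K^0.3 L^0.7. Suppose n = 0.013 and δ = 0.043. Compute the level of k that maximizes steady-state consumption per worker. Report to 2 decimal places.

Capital per worker breaks even when investment replaces (n + δ)·k; here n + δ = 0.056.
At the golden rule the marginal product of capital equals n+δ: 0.3·k^(0.3−1) = 0.056. Solving, k_gold = (0.3/0.056)^(1/0.7) ≈ 10.9985.

k_gold ≈ 11.00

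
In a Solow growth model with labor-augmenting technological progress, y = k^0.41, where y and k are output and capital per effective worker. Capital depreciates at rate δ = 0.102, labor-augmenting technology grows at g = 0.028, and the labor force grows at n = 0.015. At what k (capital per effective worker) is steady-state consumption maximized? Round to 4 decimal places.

k_gold ≈ 5.8225

Break-even investment rate: n + g + δ = 0.015 + 0.028 + 0.102 = 0.145.
Setting f'(k) = n+g+δ gives 0.41·k^(0.41−1) = 0.145, hence k_gold = (0.41/0.145)^(1/0.59) ≈ 5.8225.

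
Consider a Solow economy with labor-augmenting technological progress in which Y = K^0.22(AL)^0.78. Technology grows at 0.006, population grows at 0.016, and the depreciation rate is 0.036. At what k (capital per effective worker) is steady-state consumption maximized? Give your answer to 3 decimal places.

k_gold ≈ 5.525

Capital per effective worker breaks even when investment replaces (n + g + δ)·k; here n + g + δ = 0.058.
Golden rule sets MPK = n+g+δ: 0.22·k^(0.22−1) = 0.058, so k_gold = (0.22/0.058)^(1/0.78) ≈ 5.5246.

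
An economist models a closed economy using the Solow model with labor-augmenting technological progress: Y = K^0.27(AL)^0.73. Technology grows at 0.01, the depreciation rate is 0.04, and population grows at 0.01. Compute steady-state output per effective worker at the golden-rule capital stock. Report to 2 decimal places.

Capital per effective worker breaks even when investment replaces (n + g + δ)·k; here n + g + δ = 0.06.
At the golden rule the marginal product of capital equals n+g+δ: 0.27·k^(0.27−1) = 0.06. Solving, k_gold = (0.27/0.06)^(1/0.73) ≈ 7.8490.
Output: y_gold = k_gold^0.27 = 7.8490^0.27 ≈ 1.7442.

y_gold ≈ 1.74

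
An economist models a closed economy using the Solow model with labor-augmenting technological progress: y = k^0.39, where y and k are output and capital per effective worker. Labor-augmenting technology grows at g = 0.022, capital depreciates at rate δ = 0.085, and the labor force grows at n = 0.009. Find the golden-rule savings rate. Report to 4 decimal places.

s_gold = 0.3900

Break-even investment rate: n + g + δ = 0.009 + 0.022 + 0.085 = 0.116.
At the golden rule MPK = n+g+δ, and in any Cobb-Douglas steady state s = (n+g+δ)·k/y = MPK·k/y = capital's share 0.39.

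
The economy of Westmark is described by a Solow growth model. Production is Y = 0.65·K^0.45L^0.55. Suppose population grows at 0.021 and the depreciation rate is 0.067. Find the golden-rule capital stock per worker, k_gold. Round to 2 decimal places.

k_gold ≈ 8.88

The effective depreciation rate is n + δ = 0.021 + 0.067 = 0.088.
Setting f'(k) = n+δ gives 0.45·0.65·k^(0.45−1) = 0.088, hence k_gold = (0.45·0.65/0.088)^(1/0.55) ≈ 8.8806.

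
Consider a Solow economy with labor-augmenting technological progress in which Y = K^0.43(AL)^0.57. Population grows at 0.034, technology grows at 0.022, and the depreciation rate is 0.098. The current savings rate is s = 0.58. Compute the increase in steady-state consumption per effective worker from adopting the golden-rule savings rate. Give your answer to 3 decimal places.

Δc ≈ 0.095

Capital per effective worker breaks even when investment replaces (n + g + δ)·k; here n + g + δ = 0.154.
Current steady state (s = 0.58): k* = (0.58/0.154)^(1/0.57) ≈ 10.2415, y* = 10.2415^0.43 ≈ 2.7193, c* = (1−0.58)·2.7193 ≈ 1.1421.
At the golden rule the marginal product of capital equals n+g+δ: 0.43·k^(0.43−1) = 0.154. Solving, k_gold = (0.43/0.154)^(1/0.57) ≈ 6.0585.
y_gold = 6.0585^0.43 ≈ 2.1698, c_gold = y_gold − 0.154·k_gold ≈ 1.2368.
Gain: Δc = 1.2368 − 1.1421 ≈ 0.0947.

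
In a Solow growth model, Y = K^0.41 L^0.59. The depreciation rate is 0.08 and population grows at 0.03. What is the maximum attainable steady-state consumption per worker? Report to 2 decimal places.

Capital per worker breaks even when investment replaces (n + δ)·k; here n + δ = 0.11.
Setting f'(k) = n+δ gives 0.41·k^(0.41−1) = 0.11, hence k_gold = (0.41/0.11)^(1/0.59) ≈ 9.2995.
y_gold = 9.2995^0.41 ≈ 2.4950.
c_gold = y_gold − (n+δ)·k_gold = 2.4950 − 0.11·9.2995 ≈ 1.4720.

c_gold ≈ 1.47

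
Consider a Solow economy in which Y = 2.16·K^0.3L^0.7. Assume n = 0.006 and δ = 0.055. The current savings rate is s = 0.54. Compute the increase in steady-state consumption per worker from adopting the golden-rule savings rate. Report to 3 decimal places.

Δc ≈ 0.644

n + δ = 0.006 + 0.055 = 0.061.
Current steady state (s = 0.54): k* = (0.54·2.16/0.061)^(1/0.7) ≈ 67.7235, y* = 2.16·67.7235^0.3 ≈ 7.6502, c* = (1−0.54)·7.6502 ≈ 3.5191.
Setting f'(k) = n+δ gives 0.3·2.16·k^(0.3−1) = 0.061, hence k_gold = (0.3·2.16/0.061)^(1/0.7) ≈ 29.2459.
y_gold = 2.16·29.2459^0.3 ≈ 5.9467, c_gold = y_gold − 0.061·k_gold ≈ 4.1627.
Gain: Δc = 4.1627 − 3.5191 ≈ 0.6435.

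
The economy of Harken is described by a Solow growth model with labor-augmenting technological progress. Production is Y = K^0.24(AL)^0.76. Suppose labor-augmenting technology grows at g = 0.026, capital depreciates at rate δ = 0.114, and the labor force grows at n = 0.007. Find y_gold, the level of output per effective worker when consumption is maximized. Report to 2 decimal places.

y_gold ≈ 1.17

Break-even investment rate: n + g + δ = 0.007 + 0.026 + 0.114 = 0.147.
At the golden rule the marginal product of capital equals n+g+δ: 0.24·k^(0.24−1) = 0.147. Solving, k_gold = (0.24/0.147)^(1/0.76) ≈ 1.9060.
Output: y_gold = k_gold^0.24 = 1.9060^0.24 ≈ 1.1674.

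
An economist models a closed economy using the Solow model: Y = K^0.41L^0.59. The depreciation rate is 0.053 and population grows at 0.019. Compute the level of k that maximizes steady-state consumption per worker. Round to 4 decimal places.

k_gold ≈ 19.0733

Break-even investment rate: n + δ = 0.019 + 0.053 = 0.072.
Golden rule sets MPK = n+δ: 0.41·k^(0.41−1) = 0.072, so k_gold = (0.41/0.072)^(1/0.59) ≈ 19.0733.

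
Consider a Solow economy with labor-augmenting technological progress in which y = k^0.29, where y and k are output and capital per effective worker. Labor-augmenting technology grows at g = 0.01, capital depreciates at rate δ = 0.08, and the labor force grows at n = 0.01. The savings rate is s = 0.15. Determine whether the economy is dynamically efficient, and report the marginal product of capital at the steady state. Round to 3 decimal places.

The effective depreciation rate is n + g + δ = 0.01 + 0.01 + 0.08 = 0.1.
Steady-state k*: s·k^0.29 = 0.1·k gives k* = (0.15/0.1)^(1/0.71) ≈ 1.7702.
MPK = 0.29·1.7702^(-0.71) ≈ 0.1933.
MPK > n+g+δ = 0.1, so the economy is dynamically efficient (under-saving).

dynamically efficient; MPK ≈ 0.193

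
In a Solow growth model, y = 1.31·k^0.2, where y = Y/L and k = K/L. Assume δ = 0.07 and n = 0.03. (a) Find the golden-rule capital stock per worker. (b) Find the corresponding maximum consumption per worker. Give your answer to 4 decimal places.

(a) k_gold ≈ 3.3333; (b) c_gold ≈ 1.3333

Break-even investment rate: n + δ = 0.03 + 0.07 = 0.1.
At the golden rule the marginal product of capital equals n+δ: 0.2·1.31·k^(0.2−1) = 0.1. Solving, k_gold = (0.2·1.31/0.1)^(1/0.8) ≈ 3.3333.
y_gold = 1.31·3.3333^0.2 ≈ 1.6667; c_gold = y_gold − 0.1·k_gold ≈ 1.3333.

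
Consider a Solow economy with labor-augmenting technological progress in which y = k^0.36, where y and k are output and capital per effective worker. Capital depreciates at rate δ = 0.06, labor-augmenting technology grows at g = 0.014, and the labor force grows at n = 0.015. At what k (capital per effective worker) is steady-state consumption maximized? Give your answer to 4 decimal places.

k_gold ≈ 8.8777

The effective depreciation rate is n + g + δ = 0.015 + 0.014 + 0.06 = 0.089.
Golden rule sets MPK = n+g+δ: 0.36·k^(0.36−1) = 0.089, so k_gold = (0.36/0.089)^(1/0.64) ≈ 8.8777.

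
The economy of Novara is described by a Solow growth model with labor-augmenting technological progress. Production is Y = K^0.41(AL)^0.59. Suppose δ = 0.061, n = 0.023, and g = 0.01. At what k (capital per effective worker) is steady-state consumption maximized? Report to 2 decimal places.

k_gold ≈ 12.14

The effective depreciation rate is n + g + δ = 0.023 + 0.01 + 0.061 = 0.094.
Maximizing c = f(k) − (n+g+δ)·k gives f'(k) = n+g+δ, i.e. 0.41·k^(0.41−1) = 0.094, so k_gold = (0.41/0.094)^(1/0.59) ≈ 12.1384.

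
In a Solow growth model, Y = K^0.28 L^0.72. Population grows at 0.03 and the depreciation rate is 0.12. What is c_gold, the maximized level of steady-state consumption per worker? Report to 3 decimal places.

The effective depreciation rate is n + δ = 0.03 + 0.12 = 0.15.
Setting f'(k) = n+δ gives 0.28·k^(0.28−1) = 0.15, hence k_gold = (0.28/0.15)^(1/0.72) ≈ 2.3795.
y_gold = 2.3795^0.28 ≈ 1.2747.
c_gold = y_gold − (n+δ)·k_gold = 1.2747 − 0.15·2.3795 ≈ 0.9178.

c_gold ≈ 0.918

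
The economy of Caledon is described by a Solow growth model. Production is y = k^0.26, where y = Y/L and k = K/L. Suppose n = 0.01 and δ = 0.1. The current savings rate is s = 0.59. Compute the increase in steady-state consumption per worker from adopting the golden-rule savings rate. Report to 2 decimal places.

Capital per worker breaks even when investment replaces (n + δ)·k; here n + δ = 0.11.
Current steady state (s = 0.59): k* = (0.59/0.11)^(1/0.74) ≈ 9.6773, y* = 9.6773^0.26 ≈ 1.8042, c* = (1−0.59)·1.8042 ≈ 0.7397.
At the golden rule the marginal product of capital equals n+δ: 0.26·k^(0.26−1) = 0.11. Solving, k_gold = (0.26/0.11)^(1/0.74) ≈ 3.1977.
y_gold = 3.1977^0.26 ≈ 1.3529, c_gold = y_gold − 0.11·k_gold ≈ 1.0011.
Gain: Δc = 1.0011 − 0.7397 ≈ 0.2614.

Δc ≈ 0.26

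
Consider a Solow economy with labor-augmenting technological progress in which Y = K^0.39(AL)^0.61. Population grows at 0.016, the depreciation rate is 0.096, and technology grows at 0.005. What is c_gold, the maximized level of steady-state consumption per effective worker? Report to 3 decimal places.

c_gold ≈ 1.317

Capital per effective worker breaks even when investment replaces (n + g + δ)·k; here n + g + δ = 0.117.
At the golden rule the marginal product of capital equals n+g+δ: 0.39·k^(0.39−1) = 0.117. Solving, k_gold = (0.39/0.117)^(1/0.61) ≈ 7.1974.
y_gold = 7.1974^0.39 ≈ 2.1592.
c_gold = y_gold − (n+g+δ)·k_gold = 2.1592 − 0.117·7.1974 ≈ 1.3171.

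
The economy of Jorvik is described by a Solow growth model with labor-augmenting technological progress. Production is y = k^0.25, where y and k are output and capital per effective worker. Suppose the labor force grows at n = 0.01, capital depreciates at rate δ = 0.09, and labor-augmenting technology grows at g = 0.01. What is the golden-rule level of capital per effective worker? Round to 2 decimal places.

Capital per effective worker breaks even when investment replaces (n + g + δ)·k; here n + g + δ = 0.11.
At the golden rule the marginal product of capital equals n+g+δ: 0.25·k^(0.25−1) = 0.11. Solving, k_gold = (0.25/0.11)^(1/0.75) ≈ 2.9881.

k_gold ≈ 2.99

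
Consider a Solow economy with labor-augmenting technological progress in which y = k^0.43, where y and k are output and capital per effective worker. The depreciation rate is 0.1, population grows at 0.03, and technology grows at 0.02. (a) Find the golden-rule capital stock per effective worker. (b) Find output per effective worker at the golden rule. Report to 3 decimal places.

(a) k_gold ≈ 6.345; (b) y_gold ≈ 2.213

The effective depreciation rate is n + g + δ = 0.03 + 0.02 + 0.1 = 0.15.
At the golden rule the marginal product of capital equals n+g+δ: 0.43·k^(0.43−1) = 0.15. Solving, k_gold = (0.43/0.15)^(1/0.57) ≈ 6.3448.
y_gold = 6.3448^0.43 ≈ 2.2133.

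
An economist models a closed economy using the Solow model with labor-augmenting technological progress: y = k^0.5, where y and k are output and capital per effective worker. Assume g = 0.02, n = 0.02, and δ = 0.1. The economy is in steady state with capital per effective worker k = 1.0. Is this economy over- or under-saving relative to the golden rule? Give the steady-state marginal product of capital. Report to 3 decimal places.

under-saving; MPK ≈ 0.500

Break-even investment rate: n + g + δ = 0.02 + 0.02 + 0.1 = 0.14.
MPK = 0.5·k^(0.5−1) = 0.5·1.0^(-0.5) ≈ 0.5000.
MPK > 0.14, so the economy is dynamically efficient (under-saving).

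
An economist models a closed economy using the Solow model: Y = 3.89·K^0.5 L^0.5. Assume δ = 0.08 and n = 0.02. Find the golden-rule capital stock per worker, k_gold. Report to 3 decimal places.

k_gold ≈ 378.302

Capital per worker breaks even when investment replaces (n + δ)·k; here n + δ = 0.1.
Setting f'(k) = n+δ gives 0.5·3.89·k^(0.5−1) = 0.1, hence k_gold = (0.5·3.89/0.1)^(1/0.5) ≈ 378.3025.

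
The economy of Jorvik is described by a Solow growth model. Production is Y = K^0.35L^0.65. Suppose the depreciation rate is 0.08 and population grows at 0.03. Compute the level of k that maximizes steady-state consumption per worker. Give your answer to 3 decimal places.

The effective depreciation rate is n + δ = 0.03 + 0.08 = 0.11.
Maximizing c = f(k) − (n+δ)·k gives f'(k) = n+δ, i.e. 0.35·k^(0.35−1) = 0.11, so k_gold = (0.35/0.11)^(1/0.65) ≈ 5.9340.

k_gold ≈ 5.934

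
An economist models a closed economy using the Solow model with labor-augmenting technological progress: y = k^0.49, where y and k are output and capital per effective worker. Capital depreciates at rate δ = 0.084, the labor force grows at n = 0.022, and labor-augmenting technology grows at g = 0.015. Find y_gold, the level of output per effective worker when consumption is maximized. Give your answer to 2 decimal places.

y_gold ≈ 3.83

n + g + δ = 0.022 + 0.015 + 0.084 = 0.121.
At the golden rule the marginal product of capital equals n+g+δ: 0.49·k^(0.49−1) = 0.121. Solving, k_gold = (0.49/0.121)^(1/0.51) ≈ 15.5239.
Output: y_gold = k_gold^0.49 = 15.5239^0.49 ≈ 3.8335.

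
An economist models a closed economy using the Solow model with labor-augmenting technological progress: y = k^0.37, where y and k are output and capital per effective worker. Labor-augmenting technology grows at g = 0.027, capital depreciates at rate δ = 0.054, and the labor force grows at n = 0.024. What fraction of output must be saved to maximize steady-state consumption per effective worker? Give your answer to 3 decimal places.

Capital per effective worker breaks even when investment replaces (n + g + δ)·k; here n + g + δ = 0.105.
At the golden rule MPK = n+g+δ, and in any Cobb-Douglas steady state s = (n+g+δ)·k/y = MPK·k/y = capital's share 0.37.

s_gold = 0.370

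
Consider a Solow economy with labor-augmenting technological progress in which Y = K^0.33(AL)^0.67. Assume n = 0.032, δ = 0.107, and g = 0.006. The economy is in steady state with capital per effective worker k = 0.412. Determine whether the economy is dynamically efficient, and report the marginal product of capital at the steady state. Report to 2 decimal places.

Break-even investment rate: n + g + δ = 0.032 + 0.006 + 0.107 = 0.145.
MPK = 0.33·k^(0.33−1) = 0.33·0.412^(-0.67) ≈ 0.5978.
MPK > 0.145, so the economy is dynamically efficient (under-saving).

dynamically efficient; MPK ≈ 0.60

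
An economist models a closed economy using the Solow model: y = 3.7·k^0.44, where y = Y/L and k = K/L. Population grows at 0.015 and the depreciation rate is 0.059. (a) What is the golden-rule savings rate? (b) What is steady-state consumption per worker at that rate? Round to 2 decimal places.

(a) s_gold = 0.44; (b) c_gold ≈ 23.50

Capital per worker breaks even when investment replaces (n + δ)·k; here n + δ = 0.074.
For Cobb-Douglas, s_gold equals capital's share: s_gold = 0.44.
At the golden rule the marginal product of capital equals n+δ: 0.44·3.7·k^(0.44−1) = 0.074. Solving, k_gold = (0.44·3.7/0.074)^(1/0.56) ≈ 249.5648.
y_gold = 3.7·249.5648^0.44 ≈ 41.9723; c_gold = (1−0.44)·y_gold ≈ 23.5045.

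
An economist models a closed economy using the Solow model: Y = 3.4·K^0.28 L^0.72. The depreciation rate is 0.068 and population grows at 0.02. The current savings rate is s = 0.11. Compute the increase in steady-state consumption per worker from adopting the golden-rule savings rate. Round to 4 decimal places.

The effective depreciation rate is n + δ = 0.02 + 0.068 = 0.088.
Current steady state (s = 0.11): k* = (0.11·3.4/0.088)^(1/0.72) ≈ 7.4604, y* = 3.4·7.4604^0.28 ≈ 5.9683, c* = (1−0.11)·5.9683 ≈ 5.3118.
At the golden rule the marginal product of capital equals n+δ: 0.28·3.4·k^(0.28−1) = 0.088. Solving, k_gold = (0.28·3.4/0.088)^(1/0.72) ≈ 27.3102.
y_gold = 3.4·27.3102^0.28 ≈ 8.5832, c_gold = y_gold − 0.088·k_gold ≈ 6.1799.
Gain: Δc = 6.1799 − 5.3118 ≈ 0.8681.

Δc ≈ 0.8681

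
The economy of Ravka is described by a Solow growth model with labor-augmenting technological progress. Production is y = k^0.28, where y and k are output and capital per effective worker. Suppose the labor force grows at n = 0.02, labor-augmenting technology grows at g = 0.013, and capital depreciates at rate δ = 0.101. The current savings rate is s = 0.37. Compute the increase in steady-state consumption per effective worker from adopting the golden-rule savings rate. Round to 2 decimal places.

The effective depreciation rate is n + g + δ = 0.02 + 0.013 + 0.101 = 0.134.
Current steady state (s = 0.37): k* = (0.37/0.134)^(1/0.72) ≈ 4.0986, y* = 4.0986^0.28 ≈ 1.4844, c* = (1−0.37)·1.4844 ≈ 0.9351.
At the golden rule the marginal product of capital equals n+g+δ: 0.28·k^(0.28−1) = 0.134. Solving, k_gold = (0.28/0.134)^(1/0.72) ≈ 2.7830.
y_gold = 2.7830^0.28 ≈ 1.3319, c_gold = y_gold − 0.134·k_gold ≈ 0.9590.
Gain: Δc = 0.9590 − 0.9351 ≈ 0.0238.

Δc ≈ 0.02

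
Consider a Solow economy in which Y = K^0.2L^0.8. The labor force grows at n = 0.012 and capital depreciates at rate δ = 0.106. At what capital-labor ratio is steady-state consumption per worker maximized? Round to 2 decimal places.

k_gold ≈ 1.93

The effective depreciation rate is n + δ = 0.012 + 0.106 = 0.118.
At the golden rule the marginal product of capital equals n+δ: 0.2·k^(0.2−1) = 0.118. Solving, k_gold = (0.2/0.118)^(1/0.8) ≈ 1.9339.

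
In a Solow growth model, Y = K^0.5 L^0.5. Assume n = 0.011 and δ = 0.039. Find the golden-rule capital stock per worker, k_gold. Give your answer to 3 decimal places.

n + δ = 0.011 + 0.039 = 0.05.
Setting f'(k) = n+δ gives 0.5·k^(0.5−1) = 0.05, hence k_gold = (0.5/0.05)^(1/0.5) ≈ 100.0000.

k_gold ≈ 100.000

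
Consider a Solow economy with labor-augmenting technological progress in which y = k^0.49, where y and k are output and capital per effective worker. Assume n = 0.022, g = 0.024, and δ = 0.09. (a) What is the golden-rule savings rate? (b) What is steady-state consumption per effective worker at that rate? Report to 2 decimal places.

Capital per effective worker breaks even when investment replaces (n + g + δ)·k; here n + g + δ = 0.136.
For Cobb-Douglas, s_gold equals capital's share: s_gold = 0.49.
Setting f'(k) = n+g+δ gives 0.49·k^(0.49−1) = 0.136, hence k_gold = (0.49/0.136)^(1/0.51) ≈ 12.3448.
y_gold = 12.3448^0.49 ≈ 3.4263; c_gold = (1−0.49)·y_gold ≈ 1.7474.

(a) s_gold = 0.49; (b) c_gold ≈ 1.75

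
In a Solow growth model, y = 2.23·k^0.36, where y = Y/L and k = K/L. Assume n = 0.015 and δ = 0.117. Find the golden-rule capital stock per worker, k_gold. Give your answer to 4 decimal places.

The effective depreciation rate is n + δ = 0.015 + 0.117 = 0.132.
Setting f'(k) = n+δ gives 0.36·2.23·k^(0.36−1) = 0.132, hence k_gold = (0.36·2.23/0.132)^(1/0.64) ≈ 16.7901.

k_gold ≈ 16.7901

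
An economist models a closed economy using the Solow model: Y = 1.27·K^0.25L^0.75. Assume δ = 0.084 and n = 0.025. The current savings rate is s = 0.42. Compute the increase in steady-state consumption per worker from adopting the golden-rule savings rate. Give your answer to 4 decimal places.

Break-even investment rate: n + δ = 0.025 + 0.084 = 0.109.
Current steady state (s = 0.42): k* = (0.42·1.27/0.109)^(1/0.75) ≈ 8.3081, y* = 1.27·8.3081^0.25 ≈ 2.1562, c* = (1−0.42)·2.1562 ≈ 1.2506.
At the golden rule the marginal product of capital equals n+δ: 0.25·1.27·k^(0.25−1) = 0.109. Solving, k_gold = (0.25·1.27/0.109)^(1/0.75) ≈ 4.1600.
y_gold = 1.27·4.1600^0.25 ≈ 1.8137, c_gold = y_gold − 0.109·k_gold ≈ 1.3603.
Gain: Δc = 1.3603 − 1.2506 ≈ 0.1097.

Δc ≈ 0.1097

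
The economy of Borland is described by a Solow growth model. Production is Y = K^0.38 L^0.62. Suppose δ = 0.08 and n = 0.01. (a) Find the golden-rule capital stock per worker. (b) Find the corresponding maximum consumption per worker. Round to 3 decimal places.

(a) k_gold ≈ 10.208; (b) c_gold ≈ 1.499

The effective depreciation rate is n + δ = 0.01 + 0.08 = 0.09.
Setting f'(k) = n+δ gives 0.38·k^(0.38−1) = 0.09, hence k_gold = (0.38/0.09)^(1/0.62) ≈ 10.2079.
y_gold = 10.2079^0.38 ≈ 2.4177; c_gold = y_gold − 0.09·k_gold ≈ 1.4990.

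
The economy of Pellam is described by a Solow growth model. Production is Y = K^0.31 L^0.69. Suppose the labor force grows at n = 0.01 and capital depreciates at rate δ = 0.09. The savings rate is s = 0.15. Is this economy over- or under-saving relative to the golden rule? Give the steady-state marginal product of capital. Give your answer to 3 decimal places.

n + δ = 0.01 + 0.09 = 0.1.
Steady-state k*: s·k^0.31 = 0.1·k gives k* = (0.15/0.1)^(1/0.69) ≈ 1.7997.
MPK = 0.31·1.7997^(-0.69) ≈ 0.2067.
MPK > n+δ = 0.1, so the economy is dynamically efficient (under-saving).

under-saving; MPK ≈ 0.207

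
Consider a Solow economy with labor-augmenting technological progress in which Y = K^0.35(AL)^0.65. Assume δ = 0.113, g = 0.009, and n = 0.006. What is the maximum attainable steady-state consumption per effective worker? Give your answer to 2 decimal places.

c_gold ≈ 1.12

Capital per effective worker breaks even when investment replaces (n + g + δ)·k; here n + g + δ = 0.128.
Setting f'(k) = n+g+δ gives 0.35·k^(0.35−1) = 0.128, hence k_gold = (0.35/0.128)^(1/0.65) ≈ 4.6999.
y_gold = 4.6999^0.35 ≈ 1.7188.
c_gold = y_gold − (n+g+δ)·k_gold = 1.7188 − 0.128·4.6999 ≈ 1.1172.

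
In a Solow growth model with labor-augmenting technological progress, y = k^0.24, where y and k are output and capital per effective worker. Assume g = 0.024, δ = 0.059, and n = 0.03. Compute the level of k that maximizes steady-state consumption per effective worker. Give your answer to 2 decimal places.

Break-even investment rate: n + g + δ = 0.03 + 0.024 + 0.059 = 0.113.
Maximizing c = f(k) − (n+g+δ)·k gives f'(k) = n+g+δ, i.e. 0.24·k^(0.24−1) = 0.113, so k_gold = (0.24/0.113)^(1/0.76) ≈ 2.6943.

k_gold ≈ 2.69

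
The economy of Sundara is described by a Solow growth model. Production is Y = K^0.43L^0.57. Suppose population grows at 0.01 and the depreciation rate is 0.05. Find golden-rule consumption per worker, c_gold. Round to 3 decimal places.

The effective depreciation rate is n + δ = 0.01 + 0.05 = 0.06.
At the golden rule the marginal product of capital equals n+δ: 0.43·k^(0.43−1) = 0.06. Solving, k_gold = (0.43/0.06)^(1/0.57) ≈ 31.6633.
y_gold = 31.6633^0.43 ≈ 4.4181.
c_gold = y_gold − (n+δ)·k_gold = 4.4181 − 0.06·31.6633 ≈ 2.5183.

c_gold ≈ 2.518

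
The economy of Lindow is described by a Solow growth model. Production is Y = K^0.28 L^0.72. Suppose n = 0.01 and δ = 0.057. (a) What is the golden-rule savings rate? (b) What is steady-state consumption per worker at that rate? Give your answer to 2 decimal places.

(a) s_gold = 0.28; (b) c_gold ≈ 1.26

The effective depreciation rate is n + δ = 0.01 + 0.057 = 0.067.
For Cobb-Douglas, s_gold equals capital's share: s_gold = 0.28.
Maximizing c = f(k) − (n+δ)·k gives f'(k) = n+δ, i.e. 0.28·k^(0.28−1) = 0.067, so k_gold = (0.28/0.067)^(1/0.72) ≈ 7.2881.
y_gold = 7.2881^0.28 ≈ 1.7439; c_gold = (1−0.28)·y_gold ≈ 1.2556.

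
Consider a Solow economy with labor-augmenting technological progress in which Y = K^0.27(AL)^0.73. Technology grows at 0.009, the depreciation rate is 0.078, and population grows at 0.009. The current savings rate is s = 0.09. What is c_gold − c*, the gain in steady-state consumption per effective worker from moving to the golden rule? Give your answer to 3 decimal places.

Break-even investment rate: n + g + δ = 0.009 + 0.009 + 0.078 = 0.096.
Current steady state (s = 0.09): k* = (0.09/0.096)^(1/0.73) ≈ 0.9154, y* = 0.9154^0.27 ≈ 0.9764, c* = (1−0.09)·0.9764 ≈ 0.8885.
At the golden rule the marginal product of capital equals n+g+δ: 0.27·k^(0.27−1) = 0.096. Solving, k_gold = (0.27/0.096)^(1/0.73) ≈ 4.1228.
y_gold = 4.1228^0.27 ≈ 1.4659, c_gold = y_gold − 0.096·k_gold ≈ 1.0701.
Gain: Δc = 1.0701 − 0.8885 ≈ 0.1816.

Δc ≈ 0.182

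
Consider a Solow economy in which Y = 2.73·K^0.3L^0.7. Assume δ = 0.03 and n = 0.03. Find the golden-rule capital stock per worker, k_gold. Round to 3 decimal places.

Break-even investment rate: n + δ = 0.03 + 0.03 = 0.06.
Setting f'(k) = n+δ gives 0.3·2.73·k^(0.3−1) = 0.06, hence k_gold = (0.3·2.73/0.06)^(1/0.7) ≈ 41.8425.

k_gold ≈ 41.843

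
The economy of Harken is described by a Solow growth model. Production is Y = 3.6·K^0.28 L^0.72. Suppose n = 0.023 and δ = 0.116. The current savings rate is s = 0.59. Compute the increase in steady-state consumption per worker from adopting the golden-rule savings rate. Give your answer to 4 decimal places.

Δc ≈ 1.3391

The effective depreciation rate is n + δ = 0.023 + 0.116 = 0.139.
Current steady state (s = 0.59): k* = (0.59·3.6/0.139)^(1/0.72) ≈ 44.1203, y* = 3.6·44.1203^0.28 ≈ 10.3944, c* = (1−0.59)·10.3944 ≈ 4.2617.
Setting f'(k) = n+δ gives 0.28·3.6·k^(0.28−1) = 0.139, hence k_gold = (0.28·3.6/0.139)^(1/0.72) ≈ 15.6698.
y_gold = 3.6·15.6698^0.28 ≈ 7.7789, c_gold = y_gold − 0.139·k_gold ≈ 5.6008.
Gain: Δc = 5.6008 − 4.2617 ≈ 1.3391.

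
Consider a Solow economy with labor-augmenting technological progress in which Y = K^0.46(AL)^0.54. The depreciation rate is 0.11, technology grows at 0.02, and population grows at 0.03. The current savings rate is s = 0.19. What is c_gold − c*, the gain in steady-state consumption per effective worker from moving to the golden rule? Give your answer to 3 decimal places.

The effective depreciation rate is n + g + δ = 0.03 + 0.02 + 0.11 = 0.16.
Current steady state (s = 0.19): k* = (0.19/0.16)^(1/0.54) ≈ 1.3747, y* = 1.3747^0.46 ≈ 1.1576, c* = (1−0.19)·1.1576 ≈ 0.9377.
At the golden rule the marginal product of capital equals n+g+δ: 0.46·k^(0.46−1) = 0.16. Solving, k_gold = (0.46/0.16)^(1/0.54) ≈ 7.0685.
y_gold = 7.0685^0.46 ≈ 2.4586, c_gold = y_gold − 0.16·k_gold ≈ 1.3277.
Gain: Δc = 1.3277 − 0.9377 ≈ 0.3900.

Δc ≈ 0.390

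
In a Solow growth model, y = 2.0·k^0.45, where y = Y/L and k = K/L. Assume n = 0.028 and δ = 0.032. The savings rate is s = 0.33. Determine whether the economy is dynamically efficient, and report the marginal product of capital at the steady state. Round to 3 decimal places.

dynamically efficient; MPK ≈ 0.082

n + δ = 0.028 + 0.032 = 0.06.
Steady-state k*: s·A·k^0.45 = 0.06·k gives k* = (0.33·2.0/0.06)^(1/0.55) ≈ 78.2422.
MPK = 0.45·2.0·78.2422^(-0.55) ≈ 0.0818.
MPK > n+δ = 0.06, so the economy is dynamically efficient (under-saving).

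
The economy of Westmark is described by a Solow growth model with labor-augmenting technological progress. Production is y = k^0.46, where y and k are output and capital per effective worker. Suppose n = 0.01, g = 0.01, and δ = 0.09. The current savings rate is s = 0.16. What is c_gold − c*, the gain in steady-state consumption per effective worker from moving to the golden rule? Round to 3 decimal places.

Δc ≈ 0.671

The effective depreciation rate is n + g + δ = 0.01 + 0.01 + 0.09 = 0.11.
Current steady state (s = 0.16): k* = (0.16/0.11)^(1/0.54) ≈ 2.0015, y* = 2.0015^0.46 ≈ 1.3760, c* = (1−0.16)·1.3760 ≈ 1.1558.
At the golden rule the marginal product of capital equals n+g+δ: 0.46·k^(0.46−1) = 0.11. Solving, k_gold = (0.46/0.11)^(1/0.54) ≈ 14.1474.
y_gold = 14.1474^0.46 ≈ 3.3831, c_gold = y_gold − 0.11·k_gold ≈ 1.8269.
Gain: Δc = 1.8269 − 1.1558 ≈ 0.6710.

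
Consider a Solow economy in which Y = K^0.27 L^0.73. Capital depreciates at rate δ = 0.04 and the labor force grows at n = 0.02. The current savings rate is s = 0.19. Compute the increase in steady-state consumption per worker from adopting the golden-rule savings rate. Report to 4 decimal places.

n + δ = 0.02 + 0.04 = 0.06.
Current steady state (s = 0.19): k* = (0.19/0.06)^(1/0.73) ≈ 4.8502, y* = 4.8502^0.27 ≈ 1.5316, c* = (1−0.19)·1.5316 ≈ 1.2406.
Golden rule sets MPK = n+δ: 0.27·k^(0.27−1) = 0.06, so k_gold = (0.27/0.06)^(1/0.73) ≈ 7.8490.
y_gold = 7.8490^0.27 ≈ 1.7442, c_gold = y_gold − 0.06·k_gold ≈ 1.2733.
Gain: Δc = 1.2733 − 1.2406 ≈ 0.0327.

Δc ≈ 0.0327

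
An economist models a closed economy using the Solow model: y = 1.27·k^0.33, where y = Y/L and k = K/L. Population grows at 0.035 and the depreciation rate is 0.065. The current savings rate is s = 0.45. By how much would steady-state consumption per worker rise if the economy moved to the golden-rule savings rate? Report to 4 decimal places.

Δc ≈ 0.0752

The effective depreciation rate is n + δ = 0.035 + 0.065 = 0.1.
Current steady state (s = 0.45): k* = (0.45·1.27/0.1)^(1/0.67) ≈ 13.4857, y* = 1.27·13.4857^0.33 ≈ 2.9968, c* = (1−0.45)·2.9968 ≈ 1.6483.
Setting f'(k) = n+δ gives 0.33·1.27·k^(0.33−1) = 0.1, hence k_gold = (0.33·1.27/0.1)^(1/0.67) ≈ 8.4885.
y_gold = 1.27·8.4885^0.33 ≈ 2.5723, c_gold = y_gold − 0.1·k_gold ≈ 1.7234.
Gain: Δc = 1.7234 − 1.6483 ≈ 0.0752.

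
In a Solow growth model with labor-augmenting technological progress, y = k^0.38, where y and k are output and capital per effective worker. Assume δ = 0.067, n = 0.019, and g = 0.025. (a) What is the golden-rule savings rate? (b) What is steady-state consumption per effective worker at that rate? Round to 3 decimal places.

(a) s_gold = 0.380; (b) c_gold ≈ 1.318

The effective depreciation rate is n + g + δ = 0.019 + 0.025 + 0.067 = 0.111.
For Cobb-Douglas, s_gold equals capital's share: s_gold = 0.38.
Setting f'(k) = n+g+δ gives 0.38·k^(0.38−1) = 0.111, hence k_gold = (0.38/0.111)^(1/0.62) ≈ 7.2784.
y_gold = 7.2784^0.38 ≈ 2.1260; c_gold = (1−0.38)·y_gold ≈ 1.3181.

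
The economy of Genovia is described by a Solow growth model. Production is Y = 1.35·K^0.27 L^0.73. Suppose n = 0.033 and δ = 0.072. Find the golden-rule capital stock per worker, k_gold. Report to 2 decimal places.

Capital per worker breaks even when investment replaces (n + δ)·k; here n + δ = 0.105.
Golden rule sets MPK = n+δ: 0.27·1.35·k^(0.27−1) = 0.105, so k_gold = (0.27·1.35/0.105)^(1/0.73) ≈ 5.5008.

k_gold ≈ 5.50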